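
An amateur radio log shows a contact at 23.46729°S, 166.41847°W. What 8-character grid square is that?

Shift to the Maidenhead origin (180°W, 90°S): lon 13.58153, lat 66.53271.
Field: lon ⌊13.58153/20⌋ = 0 → A; lat ⌊66.53271/10⌋ = 6 → G.
Square: lon ⌊13.58153/2⌋ = 6; lat ⌊6.53271/1⌋ = 6.
Subsquare: lon ⌊1.58153/0.0833333⌋ = 18 → s; lat ⌊0.53271/0.0416667⌋ = 12 → m.
Extended square: lon ⌊0.08153/0.00833333⌋ = 9; lat ⌊0.03271/0.00416667⌋ = 7.

AG66sm97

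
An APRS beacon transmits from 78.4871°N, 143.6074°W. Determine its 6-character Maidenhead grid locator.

BQ88el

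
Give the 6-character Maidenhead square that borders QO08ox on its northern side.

QO09oa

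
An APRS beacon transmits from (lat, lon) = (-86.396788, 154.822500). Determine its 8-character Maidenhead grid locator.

QA73jo84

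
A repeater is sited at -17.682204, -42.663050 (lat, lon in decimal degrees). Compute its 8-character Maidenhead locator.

GH82qh06

Shift to the Maidenhead origin (180°W, 90°S): lon 137.33695, lat 72.31780.
Field: 137.33695/20 → 6 → G, 72.31780/10 → 7 → H; chars GH.
Square: 17.33695/2 → 8, 2.31780/1 → 2; chars 82.
Subsquare: 1.33695/0.0833333 → 16 → q, 0.31780/0.0416667 → 7 → h; chars qh.
Extended square: 0.00362/0.00833333 → 0, 0.02613/0.00416667 → 6; chars 06.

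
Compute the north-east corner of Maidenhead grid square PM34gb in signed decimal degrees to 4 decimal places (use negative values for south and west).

34.0833, 126.5833

Field P=15, M=12: +15·20° lon, +12·10° lat → SW at lon 120°, lat 30°.
Square 3, 4: +3·2° lon, +4·1° lat → SW at lon 126°, lat 34°.
Subsquare g=6, b=1: +6·0.0833333° lon, +1·0.0416667° lat → SW at lon 126.5°, lat 34.0417°.
Cell spans 0.0833333° lon × 0.0416667° lat. NE corner is SW corner plus one full cell.
latitude 34.0833, longitude 126.5833.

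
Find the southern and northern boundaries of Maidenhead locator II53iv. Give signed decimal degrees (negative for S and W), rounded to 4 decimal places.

Field I=8, I=8: +8·20° lon, +8·10° lat → SW at lon -20°, lat -10°.
Square 5, 3: +5·2° lon, +3·1° lat → SW at lon -10°, lat -7°.
Subsquare i=8, v=21: +8·0.0833333° lon, +21·0.0416667° lat → SW at lon -9.33333°, lat -6.125°.
Cell spans 0.0833333° lon × 0.0416667° lat.
south -6.1250, north -6.0833.

-6.1250, -6.0833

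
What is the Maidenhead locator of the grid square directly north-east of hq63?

Longitude square 6; +1 → 7.
Latitude square 3; +1 → 4.

HQ74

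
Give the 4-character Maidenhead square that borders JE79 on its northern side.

Latitude square 9; +1 → 10, wraps to 0, carry into field.
Latitude field E = 4; +1 → 5 = F.
The longitude characters are unchanged.

JF70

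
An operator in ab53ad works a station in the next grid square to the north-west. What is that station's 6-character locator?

AB43xe

Longitude subsquare a = 0; −1 → -1, wraps to 23 = x, carry into square.
Longitude square 5; −1 → 4.
Latitude subsquare d = 3; +1 → 4 = e.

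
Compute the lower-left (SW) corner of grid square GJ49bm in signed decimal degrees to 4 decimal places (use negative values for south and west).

Field G=6, J=9: +6·20° lon, +9·10° lat → SW at lon -60°, lat 0°.
Square 4, 9: +4·2° lon, +9·1° lat → SW at lon -52°, lat 9°.
Subsquare b=1, m=12: +1·0.0833333° lon, +12·0.0416667° lat → SW at lon -51.9167°, lat 9.5°.
latitude 9.5000, longitude -51.9167.

9.5000, -51.9167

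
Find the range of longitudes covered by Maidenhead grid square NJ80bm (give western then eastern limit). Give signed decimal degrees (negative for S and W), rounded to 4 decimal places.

Field N=13, J=9: +13·20° lon, +9·10° lat → SW at lon 80°, lat 0°.
Square 8, 0: +8·2° lon, +0·1° lat → SW at lon 96°, lat 0°.
Subsquare b=1, m=12: +1·0.0833333° lon, +12·0.0416667° lat → SW at lon 96.0833°, lat 0.5°.
Cell spans 0.0833333° lon × 0.0416667° lat.
west 96.0833, east 96.1667.

96.0833, 96.1667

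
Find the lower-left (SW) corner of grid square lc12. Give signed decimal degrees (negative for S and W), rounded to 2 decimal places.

Field L=11, C=2: +11·20° lon, +2·10° lat → SW at lon 40°, lat -70°.
Square 1, 2: +1·2° lon, +2·1° lat → SW at lon 42°, lat -68°.
latitude -68.00, longitude 42.00.

-68.00, 42.00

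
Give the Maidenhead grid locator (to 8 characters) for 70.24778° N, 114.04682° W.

DQ20xf49

Offset from 180°W / 90°S: lon 65.95318°, lat 160.24778°.
Field: lon ⌊65.95318/20⌋ = 3 → D; lat ⌊160.24778/10⌋ = 16 → Q.
Square: lon ⌊5.95318/2⌋ = 2; lat ⌊0.24778/1⌋ = 0.
Subsquare: lon ⌊1.95318/0.0833333⌋ = 23 → x; lat ⌊0.24778/0.0416667⌋ = 5 → f.
Extended square: lon ⌊0.03651/0.00833333⌋ = 4; lat ⌊0.03945/0.00416667⌋ = 9.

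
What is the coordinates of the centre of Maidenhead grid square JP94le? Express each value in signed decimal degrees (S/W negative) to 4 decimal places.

64.1875, 18.9583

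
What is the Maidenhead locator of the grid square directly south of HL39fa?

HL38fx

Latitude subsquare a = 0; −1 → -1, wraps to 23 = x, carry into square.
Latitude square 9; −1 → 8.
The longitude characters are unchanged.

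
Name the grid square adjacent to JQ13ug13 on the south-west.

Longitude extended square 1; −1 → 0.
Latitude extended square 3; −1 → 2.

JQ13ug02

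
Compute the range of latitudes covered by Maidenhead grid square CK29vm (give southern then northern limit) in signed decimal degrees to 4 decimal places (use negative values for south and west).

Field C=2, K=10: +2·20° lon, +10·10° lat → SW at lon -140°, lat 10°.
Square 2, 9: +2·2° lon, +9·1° lat → SW at lon -136°, lat 19°.
Subsquare v=21, m=12: +21·0.0833333° lon, +12·0.0416667° lat → SW at lon -134.25°, lat 19.5°.
Cell spans 0.0833333° lon × 0.0416667° lat.
south 19.5000, north 19.5417.

19.5000, 19.5417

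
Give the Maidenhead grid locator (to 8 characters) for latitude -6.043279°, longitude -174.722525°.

Add 180° to longitude and 90° to latitude: 5.27748, 83.95672.
Field: lon ⌊5.27748/20⌋ = 0 → A; lat ⌊83.95672/10⌋ = 8 → I.
Square: lon ⌊5.27748/2⌋ = 2; lat ⌊3.95672/1⌋ = 3.
Subsquare: lon ⌊1.27748/0.0833333⌋ = 15 → p; lat ⌊0.95672/0.0416667⌋ = 22 → w.
Extended square: lon ⌊0.02748/0.00833333⌋ = 3; lat ⌊0.04005/0.00416667⌋ = 9.

AI23pw39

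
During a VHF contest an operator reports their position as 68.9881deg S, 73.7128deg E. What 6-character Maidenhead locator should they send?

Shift to the Maidenhead origin (180°W, 90°S): lon 253.7128, lat 21.0119.
Field: 253.7128/20 → 12 → M, 21.0119/10 → 2 → C; chars MC.
Square: 13.7128/2 → 6, 1.0119/1 → 1; chars 61.
Subsquare: 1.7128/0.0833333 → 20 → u, 0.0119/0.0416667 → 0 → a; chars ua.

MC61ua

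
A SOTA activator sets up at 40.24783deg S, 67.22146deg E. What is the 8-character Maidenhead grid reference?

ME39os60

Offset from 180°W / 90°S: lon 247.22146°, lat 49.75217°.
Field: lon ⌊247.22146/20⌋ = 12 → M; lat ⌊49.75217/10⌋ = 4 → E.
Square: lon ⌊7.22146/2⌋ = 3; lat ⌊9.75217/1⌋ = 9.
Subsquare: lon ⌊1.22146/0.0833333⌋ = 14 → o; lat ⌊0.75217/0.0416667⌋ = 18 → s.
Extended square: lon ⌊0.05479/0.00833333⌋ = 6; lat ⌊0.00217/0.00416667⌋ = 0.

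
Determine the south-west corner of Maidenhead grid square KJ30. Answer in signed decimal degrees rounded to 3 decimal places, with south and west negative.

0.000, 26.000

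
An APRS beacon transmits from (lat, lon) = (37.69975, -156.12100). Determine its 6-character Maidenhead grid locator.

BM17wq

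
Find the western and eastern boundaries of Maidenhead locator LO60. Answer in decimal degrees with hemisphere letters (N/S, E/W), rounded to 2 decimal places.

Field L=11, O=14: +11·20° lon, +14·10° lat → SW at lon 40°, lat 50°.
Square 6, 0: +6·2° lon, +0·1° lat → SW at lon 52°, lat 50°.
Cell spans 2° lon × 1° lat.
west 52.00° E, east 54.00° E.

52.00° E, 54.00° E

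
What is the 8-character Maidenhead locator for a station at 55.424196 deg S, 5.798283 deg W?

Add 180° to longitude and 90° to latitude: 174.20172, 34.57580.
Field (20°×10°, letters A–R): 174.20172/20 → 8 → I, 34.57580/10 → 3 → D; chars ID.
Square (2°×1°, digits 0–9): 14.20172/2 → 7, 4.57580/1 → 4; chars 74.
Subsquare (5′×2.5′, letters a–x): 0.20172/0.0833333 → 2 → c, 0.57580/0.0416667 → 13 → n; chars cn.
Extended square (30″×15″, digits 0–9): 0.03505/0.00833333 → 4, 0.03414/0.00416667 → 8; chars 48.

ID74cn48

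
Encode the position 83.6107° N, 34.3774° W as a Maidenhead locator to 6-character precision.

Add 180° to longitude and 90° to latitude: 145.6226, 173.6107.
Field: 145.6226/20 → 7 → H, 173.6107/10 → 17 → R; chars HR.
Square: 5.6226/2 → 2, 3.6107/1 → 3; chars 23.
Subsquare: 1.6226/0.0833333 → 19 → t, 0.6107/0.0416667 → 14 → o; chars to.

HR23to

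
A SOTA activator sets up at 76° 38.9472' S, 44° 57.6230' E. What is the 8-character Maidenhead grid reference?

LB23li54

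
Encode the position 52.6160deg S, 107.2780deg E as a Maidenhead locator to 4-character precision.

OD37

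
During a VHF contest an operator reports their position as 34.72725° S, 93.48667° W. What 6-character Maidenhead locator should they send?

Offset from 180°W / 90°S: lon 86.5133°, lat 55.2728°.
Field: lon ⌊86.5133/20⌋ = 4 → E; lat ⌊55.2728/10⌋ = 5 → F.
Square: lon ⌊6.5133/2⌋ = 3; lat ⌊5.2728/1⌋ = 5.
Subsquare: lon ⌊0.5133/0.0833333⌋ = 6 → g; lat ⌊0.2728/0.0416667⌋ = 6 → g.

EF35gg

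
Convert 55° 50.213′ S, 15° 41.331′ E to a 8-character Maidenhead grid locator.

JD74ud29

Add 180° to longitude and 90° to latitude: 195.68885, 34.16312.
Field: 195.68885/20 → 9 → J, 34.16312/10 → 3 → D; chars JD.
Square: 15.68885/2 → 7, 4.16312/1 → 4; chars 74.
Subsquare: 1.68885/0.0833333 → 20 → u, 0.16312/0.0416667 → 3 → d; chars ud.
Extended square: 0.02218/0.00833333 → 2, 0.03812/0.00416667 → 9; chars 29.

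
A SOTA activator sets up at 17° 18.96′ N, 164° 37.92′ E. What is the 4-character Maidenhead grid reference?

RK27

Shift to the Maidenhead origin (180°W, 90°S): lon 344.63, lat 107.32.
Field: lon ⌊344.63/20⌋ = 17 → R; lat ⌊107.32/10⌋ = 10 → K.
Square: lon ⌊4.63/2⌋ = 2; lat ⌊7.32/1⌋ = 7.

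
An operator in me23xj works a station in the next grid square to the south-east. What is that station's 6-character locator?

Longitude subsquare x = 23; +1 → 24, wraps to 0 = a, carry into square.
Longitude square 2; +1 → 3.
Latitude subsquare j = 9; −1 → 8 = i.

ME33ai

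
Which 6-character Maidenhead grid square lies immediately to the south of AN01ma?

AN00mx

Latitude subsquare a = 0; −1 → -1, wraps to 23 = x, carry into square.
Latitude square 1; −1 → 0.
The longitude characters are unchanged.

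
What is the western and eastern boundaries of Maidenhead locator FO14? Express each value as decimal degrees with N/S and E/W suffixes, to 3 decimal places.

78.000° W, 76.000° W

Field F=5, O=14: +5·20° lon, +14·10° lat → SW at lon -80°, lat 50°.
Square 1, 4: +1·2° lon, +4·1° lat → SW at lon -78°, lat 54°.
Cell spans 2° lon × 1° lat.
west 78.000° W, east 76.000° W.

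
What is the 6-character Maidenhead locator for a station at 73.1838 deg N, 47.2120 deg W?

GQ63je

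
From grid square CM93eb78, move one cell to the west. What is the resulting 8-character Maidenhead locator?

Longitude extended square 7; −1 → 6.
The latitude characters are unchanged.

CM93eb68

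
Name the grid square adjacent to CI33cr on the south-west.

CI33bq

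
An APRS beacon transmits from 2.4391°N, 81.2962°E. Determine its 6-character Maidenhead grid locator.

Add 180° to longitude and 90° to latitude: 261.2962, 92.4391.
Field (20°×10°, letters A–R): lon ⌊261.2962/20⌋ = 13 → N; lat ⌊92.4391/10⌋ = 9 → J.
Square (2°×1°, digits 0–9): lon ⌊1.2962/2⌋ = 0; lat ⌊2.4391/1⌋ = 2.
Subsquare (5′×2.5′, letters a–x): lon ⌊1.2962/0.0833333⌋ = 15 → p; lat ⌊0.4391/0.0416667⌋ = 10 → k.

NJ02pk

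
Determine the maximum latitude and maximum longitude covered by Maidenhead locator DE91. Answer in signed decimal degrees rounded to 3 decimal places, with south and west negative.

Field D=3, E=4: +3·20° lon, +4·10° lat → SW at lon -120°, lat -50°.
Square 9, 1: +9·2° lon, +1·1° lat → SW at lon -102°, lat -49°.
Cell spans 2° lon × 1° lat. NE corner is SW corner plus one full cell.
latitude -48.000, longitude -100.000.

-48.000, -100.000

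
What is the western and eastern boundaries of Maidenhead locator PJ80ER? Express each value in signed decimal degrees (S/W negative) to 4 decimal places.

Field P=15, J=9: +15·20° lon, +9·10° lat → SW at lon 120°, lat 0°.
Square 8, 0: +8·2° lon, +0·1° lat → SW at lon 136°, lat 0°.
Subsquare e=4, r=17: +4·0.0833333° lon, +17·0.0416667° lat → SW at lon 136.333°, lat 0.708333°.
Cell spans 0.0833333° lon × 0.0416667° lat.
west 136.3333, east 136.4167.

136.3333, 136.4167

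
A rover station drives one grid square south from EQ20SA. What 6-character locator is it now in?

Latitude subsquare a = 0; −1 → -1, wraps to 23 = x, carry into square.
Latitude square 0; −1 → -1, wraps to 9, carry into field.
Latitude field Q = 16; −1 → 15 = P.
The longitude characters are unchanged.

EP29sx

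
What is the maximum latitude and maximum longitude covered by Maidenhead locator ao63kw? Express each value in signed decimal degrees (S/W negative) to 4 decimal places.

Field A=0, O=14: +0·20° lon, +14·10° lat → SW at lon -180°, lat 50°.
Square 6, 3: +6·2° lon, +3·1° lat → SW at lon -168°, lat 53°.
Subsquare k=10, w=22: +10·0.0833333° lon, +22·0.0416667° lat → SW at lon -167.167°, lat 53.9167°.
Cell spans 0.0833333° lon × 0.0416667° lat. NE corner is SW corner plus one full cell.
latitude 53.9583, longitude -167.0833.

53.9583, -167.0833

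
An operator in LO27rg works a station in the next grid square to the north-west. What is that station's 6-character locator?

Longitude subsquare r = 17; −1 → 16 = q.
Latitude subsquare g = 6; +1 → 7 = h.

LO27qh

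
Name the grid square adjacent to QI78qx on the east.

QI78rx

Longitude subsquare q = 16; +1 → 17 = r.
The latitude characters are unchanged.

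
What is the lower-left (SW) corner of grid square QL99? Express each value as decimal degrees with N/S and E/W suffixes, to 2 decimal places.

Field Q=16, L=11: +16·20° lon, +11·10° lat → SW at lon 140°, lat 20°.
Square 9, 9: +9·2° lon, +9·1° lat → SW at lon 158°, lat 29°.
latitude 29.00° N, longitude 158.00° E.

29.00° N, 158.00° E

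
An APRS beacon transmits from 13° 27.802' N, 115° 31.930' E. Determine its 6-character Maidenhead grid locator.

Offset from 180°W / 90°S: lon 295.5322°, lat 103.4634°.
Field: lon ⌊295.5322/20⌋ = 14 → O; lat ⌊103.4634/10⌋ = 10 → K.
Square: lon ⌊15.5322/2⌋ = 7; lat ⌊3.4634/1⌋ = 3.
Subsquare: lon ⌊1.5322/0.0833333⌋ = 18 → s; lat ⌊0.4634/0.0416667⌋ = 11 → l.

OK73sl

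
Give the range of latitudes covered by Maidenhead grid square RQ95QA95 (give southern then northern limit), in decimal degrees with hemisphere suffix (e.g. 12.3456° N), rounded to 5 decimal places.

75.02083° N, 75.02500° N

Field R=17, Q=16: +17·20° lon, +16·10° lat → SW at lon 160°, lat 70°.
Square 9, 5: +9·2° lon, +5·1° lat → SW at lon 178°, lat 75°.
Subsquare q=16, a=0: +16·0.0833333° lon, +0·0.0416667° lat → SW at lon 179.333°, lat 75°.
Extended square 9, 5: +9·0.00833333° lon, +5·0.00416667° lat → SW at lon 179.408°, lat 75.0208°.
Cell spans 0.00833333° lon × 0.00416667° lat.
south 75.02083° N, north 75.02500° N.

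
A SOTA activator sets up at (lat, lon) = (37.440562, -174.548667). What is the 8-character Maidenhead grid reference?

AM27rk45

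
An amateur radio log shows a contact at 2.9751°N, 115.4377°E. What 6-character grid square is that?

Add 180° to longitude and 90° to latitude: 295.4377, 92.9751.
Field: 295.4377/20 → 14 → O, 92.9751/10 → 9 → J; chars OJ.
Square: 15.4377/2 → 7, 2.9751/1 → 2; chars 72.
Subsquare: 1.4377/0.0833333 → 17 → r, 0.9751/0.0416667 → 23 → x; chars rx.

OJ72rx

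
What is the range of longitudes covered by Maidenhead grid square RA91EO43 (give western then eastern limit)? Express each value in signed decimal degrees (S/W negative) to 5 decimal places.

Field R=17, A=0: +17·20° lon, +0·10° lat → SW at lon 160°, lat -90°.
Square 9, 1: +9·2° lon, +1·1° lat → SW at lon 178°, lat -89°.
Subsquare e=4, o=14: +4·0.0833333° lon, +14·0.0416667° lat → SW at lon 178.333°, lat -88.4167°.
Extended square 4, 3: +4·0.00833333° lon, +3·0.00416667° lat → SW at lon 178.367°, lat -88.4042°.
Cell spans 0.00833333° lon × 0.00416667° lat.
west 178.36667, east 178.37500.

178.36667, 178.37500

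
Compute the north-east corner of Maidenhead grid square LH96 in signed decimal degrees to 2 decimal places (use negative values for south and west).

Field L=11, H=7: +11·20° lon, +7·10° lat → SW at lon 40°, lat -20°.
Square 9, 6: +9·2° lon, +6·1° lat → SW at lon 58°, lat -14°.
Cell spans 2° lon × 1° lat. NE corner is SW corner plus one full cell.
latitude -13.00, longitude 60.00.

-13.00, 60.00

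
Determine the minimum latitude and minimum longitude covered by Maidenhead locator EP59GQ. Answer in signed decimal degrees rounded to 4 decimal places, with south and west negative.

69.6667, -89.5000

Field E=4, P=15: +4·20° lon, +15·10° lat → SW at lon -100°, lat 60°.
Square 5, 9: +5·2° lon, +9·1° lat → SW at lon -90°, lat 69°.
Subsquare g=6, q=16: +6·0.0833333° lon, +16·0.0416667° lat → SW at lon -89.5°, lat 69.6667°.
latitude 69.6667, longitude -89.5000.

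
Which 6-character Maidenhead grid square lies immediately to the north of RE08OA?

RE08ob

Latitude subsquare a = 0; +1 → 1 = b.
The longitude characters are unchanged.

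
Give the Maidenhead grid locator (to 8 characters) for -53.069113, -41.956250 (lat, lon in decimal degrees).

GD96aw53

Shift to the Maidenhead origin (180°W, 90°S): lon 138.04375, lat 36.93089.
Field: lon ⌊138.04375/20⌋ = 6 → G; lat ⌊36.93089/10⌋ = 3 → D.
Square: lon ⌊18.04375/2⌋ = 9; lat ⌊6.93089/1⌋ = 6.
Subsquare: lon ⌊0.04375/0.0833333⌋ = 0 → a; lat ⌊0.93089/0.0416667⌋ = 22 → w.
Extended square: lon ⌊0.04375/0.00833333⌋ = 5; lat ⌊0.01422/0.00416667⌋ = 3.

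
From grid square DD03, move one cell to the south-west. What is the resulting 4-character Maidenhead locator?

CD92

Longitude square 0; −1 → -1, wraps to 9, carry into field.
Longitude field D = 3; −1 → 2 = C.
Latitude square 3; −1 → 2.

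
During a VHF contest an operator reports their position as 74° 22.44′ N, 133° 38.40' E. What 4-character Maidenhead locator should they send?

PQ64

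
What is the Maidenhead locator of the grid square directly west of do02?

CO92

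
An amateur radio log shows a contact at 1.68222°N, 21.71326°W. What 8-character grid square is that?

HJ91dq43

Add 180° to longitude and 90° to latitude: 158.28674, 91.68222.
Field: lon ⌊158.28674/20⌋ = 7 → H; lat ⌊91.68222/10⌋ = 9 → J.
Square: lon ⌊18.28674/2⌋ = 9; lat ⌊1.68222/1⌋ = 1.
Subsquare: lon ⌊0.28674/0.0833333⌋ = 3 → d; lat ⌊0.68222/0.0416667⌋ = 16 → q.
Extended square: lon ⌊0.03674/0.00833333⌋ = 4; lat ⌊0.01555/0.00416667⌋ = 3.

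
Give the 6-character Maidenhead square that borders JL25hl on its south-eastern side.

JL25ik

Longitude subsquare h = 7; +1 → 8 = i.
Latitude subsquare l = 11; −1 → 10 = k.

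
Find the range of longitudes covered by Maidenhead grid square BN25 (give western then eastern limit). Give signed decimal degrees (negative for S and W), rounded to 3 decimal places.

Field B=1, N=13: +1·20° lon, +13·10° lat → SW at lon -160°, lat 40°.
Square 2, 5: +2·2° lon, +5·1° lat → SW at lon -156°, lat 45°.
Cell spans 2° lon × 1° lat.
west -156.000, east -154.000.

-156.000, -154.000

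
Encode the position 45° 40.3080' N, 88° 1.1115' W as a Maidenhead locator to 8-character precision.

EN55xq71

Add 180° to longitude and 90° to latitude: 91.98148, 135.67180.
Field (20°×10°, letters A–R): lon ⌊91.98148/20⌋ = 4 → E; lat ⌊135.67180/10⌋ = 13 → N.
Square (2°×1°, digits 0–9): lon ⌊11.98148/2⌋ = 5; lat ⌊5.67180/1⌋ = 5.
Subsquare (5′×2.5′, letters a–x): lon ⌊1.98148/0.0833333⌋ = 23 → x; lat ⌊0.67180/0.0416667⌋ = 16 → q.
Extended square (30″×15″, digits 0–9): lon ⌊0.06481/0.00833333⌋ = 7; lat ⌊0.00513/0.00416667⌋ = 1.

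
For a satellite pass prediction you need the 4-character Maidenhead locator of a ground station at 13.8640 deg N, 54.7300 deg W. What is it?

GK23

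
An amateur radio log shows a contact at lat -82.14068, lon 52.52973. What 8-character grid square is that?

Shift to the Maidenhead origin (180°W, 90°S): lon 232.52973, lat 7.85932.
Field (20°×10°, letters A–R): lon ⌊232.52973/20⌋ = 11 → L; lat ⌊7.85932/10⌋ = 0 → A.
Square (2°×1°, digits 0–9): lon ⌊12.52973/2⌋ = 6; lat ⌊7.85932/1⌋ = 7.
Subsquare (5′×2.5′, letters a–x): lon ⌊0.52973/0.0833333⌋ = 6 → g; lat ⌊0.85932/0.0416667⌋ = 20 → u.
Extended square (30″×15″, digits 0–9): lon ⌊0.02973/0.00833333⌋ = 3; lat ⌊0.02599/0.00416667⌋ = 6.

LA67gu36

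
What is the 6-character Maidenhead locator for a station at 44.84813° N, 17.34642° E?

Shift to the Maidenhead origin (180°W, 90°S): lon 197.3464, lat 134.8481.
Field: lon ⌊197.3464/20⌋ = 9 → J; lat ⌊134.8481/10⌋ = 13 → N.
Square: lon ⌊17.3464/2⌋ = 8; lat ⌊4.8481/1⌋ = 4.
Subsquare: lon ⌊1.3464/0.0833333⌋ = 16 → q; lat ⌊0.8481/0.0416667⌋ = 20 → u.

JN84qu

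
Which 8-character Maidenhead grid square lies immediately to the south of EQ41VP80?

Latitude extended square 0; −1 → -1, wraps to 9, carry into subsquare.
Latitude subsquare p = 15; −1 → 14 = o.
The longitude characters are unchanged.

EQ41vo89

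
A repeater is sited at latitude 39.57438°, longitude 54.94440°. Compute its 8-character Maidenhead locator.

LM79ln37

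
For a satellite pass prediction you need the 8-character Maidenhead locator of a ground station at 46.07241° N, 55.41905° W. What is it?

GN26gb97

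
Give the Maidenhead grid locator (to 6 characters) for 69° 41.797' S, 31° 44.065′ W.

HC40dh

Add 180° to longitude and 90° to latitude: 148.2656, 20.3034.
Field (20°×10°, letters A–R): 148.2656/20 → 7 → H, 20.3034/10 → 2 → C; chars HC.
Square (2°×1°, digits 0–9): 8.2656/2 → 4, 0.3034/1 → 0; chars 40.
Subsquare (5′×2.5′, letters a–x): 0.2656/0.0833333 → 3 → d, 0.3034/0.0416667 → 7 → h; chars dh.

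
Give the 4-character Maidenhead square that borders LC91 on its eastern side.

MC01

Longitude square 9; +1 → 10, wraps to 0, carry into field.
Longitude field L = 11; +1 → 12 = M.
The latitude characters are unchanged.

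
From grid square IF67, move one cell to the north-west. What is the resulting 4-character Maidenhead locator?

IF58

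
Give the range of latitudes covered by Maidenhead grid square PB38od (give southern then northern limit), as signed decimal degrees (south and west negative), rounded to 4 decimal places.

Field P=15, B=1: +15·20° lon, +1·10° lat → SW at lon 120°, lat -80°.
Square 3, 8: +3·2° lon, +8·1° lat → SW at lon 126°, lat -72°.
Subsquare o=14, d=3: +14·0.0833333° lon, +3·0.0416667° lat → SW at lon 127.167°, lat -71.875°.
Cell spans 0.0833333° lon × 0.0416667° lat.
south -71.8750, north -71.8333.

-71.8750, -71.8333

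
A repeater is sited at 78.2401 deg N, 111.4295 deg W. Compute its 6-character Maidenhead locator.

DQ48gf

Add 180° to longitude and 90° to latitude: 68.5705, 168.2401.
Field (20°×10°, letters A–R): lon ⌊68.5705/20⌋ = 3 → D; lat ⌊168.2401/10⌋ = 16 → Q.
Square (2°×1°, digits 0–9): lon ⌊8.5705/2⌋ = 4; lat ⌊8.2401/1⌋ = 8.
Subsquare (5′×2.5′, letters a–x): lon ⌊0.5705/0.0833333⌋ = 6 → g; lat ⌊0.2401/0.0416667⌋ = 5 → f.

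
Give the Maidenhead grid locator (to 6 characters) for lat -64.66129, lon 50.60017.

LC55hi

Add 180° to longitude and 90° to latitude: 230.6002, 25.3387.
Field: 230.6002/20 → 11 → L, 25.3387/10 → 2 → C; chars LC.
Square: 10.6002/2 → 5, 5.3387/1 → 5; chars 55.
Subsquare: 0.6002/0.0833333 → 7 → h, 0.3387/0.0416667 → 8 → i; chars hi.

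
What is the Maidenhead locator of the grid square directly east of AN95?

BN05

Longitude square 9; +1 → 10, wraps to 0, carry into field.
Longitude field A = 0; +1 → 1 = B.
The latitude characters are unchanged.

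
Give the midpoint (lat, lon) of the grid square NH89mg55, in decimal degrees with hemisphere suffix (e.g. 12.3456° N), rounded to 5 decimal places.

10.72708° S, 97.04583° E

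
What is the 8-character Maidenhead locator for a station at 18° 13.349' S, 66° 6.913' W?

FH61ws66

Add 180° to longitude and 90° to latitude: 113.88478, 71.77752.
Field: 113.88478/20 → 5 → F, 71.77752/10 → 7 → H; chars FH.
Square: 13.88478/2 → 6, 1.77752/1 → 1; chars 61.
Subsquare: 1.88478/0.0833333 → 22 → w, 0.77752/0.0416667 → 18 → s; chars ws.
Extended square: 0.05145/0.00833333 → 6, 0.02752/0.00416667 → 6; chars 66.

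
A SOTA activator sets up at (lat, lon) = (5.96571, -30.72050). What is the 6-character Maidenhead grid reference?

HJ45px

Offset from 180°W / 90°S: lon 149.2795°, lat 95.9657°.
Field: 149.2795/20 → 7 → H, 95.9657/10 → 9 → J; chars HJ.
Square: 9.2795/2 → 4, 5.9657/1 → 5; chars 45.
Subsquare: 1.2795/0.0833333 → 15 → p, 0.9657/0.0416667 → 23 → x; chars px.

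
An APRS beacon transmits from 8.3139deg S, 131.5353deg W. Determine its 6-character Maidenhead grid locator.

Shift to the Maidenhead origin (180°W, 90°S): lon 48.4647, lat 81.6861.
Field: lon ⌊48.4647/20⌋ = 2 → C; lat ⌊81.6861/10⌋ = 8 → I.
Square: lon ⌊8.4647/2⌋ = 4; lat ⌊1.6861/1⌋ = 1.
Subsquare: lon ⌊0.4647/0.0833333⌋ = 5 → f; lat ⌊0.6861/0.0416667⌋ = 16 → q.

CI41fq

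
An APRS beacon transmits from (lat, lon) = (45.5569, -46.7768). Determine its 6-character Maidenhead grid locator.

GN65on

Shift to the Maidenhead origin (180°W, 90°S): lon 133.2232, lat 135.5569.
Field: lon ⌊133.2232/20⌋ = 6 → G; lat ⌊135.5569/10⌋ = 13 → N.
Square: lon ⌊13.2232/2⌋ = 6; lat ⌊5.5569/1⌋ = 5.
Subsquare: lon ⌊1.2232/0.0833333⌋ = 14 → o; lat ⌊0.5569/0.0416667⌋ = 13 → n.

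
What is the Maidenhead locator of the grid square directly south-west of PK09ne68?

Longitude extended square 6; −1 → 5.
Latitude extended square 8; −1 → 7.

PK09ne57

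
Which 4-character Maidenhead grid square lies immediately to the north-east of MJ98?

Longitude square 9; +1 → 10, wraps to 0, carry into field.
Longitude field M = 12; +1 → 13 = N.
Latitude square 8; +1 → 9.

NJ09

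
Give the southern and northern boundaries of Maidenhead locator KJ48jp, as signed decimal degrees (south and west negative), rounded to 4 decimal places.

8.6250, 8.6667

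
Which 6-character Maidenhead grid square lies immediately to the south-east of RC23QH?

RC23rg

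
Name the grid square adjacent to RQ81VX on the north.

Latitude subsquare x = 23; +1 → 24, wraps to 0 = a, carry into square.
Latitude square 1; +1 → 2.
The longitude characters are unchanged.

RQ82va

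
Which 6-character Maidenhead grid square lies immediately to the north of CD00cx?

CD01ca

Latitude subsquare x = 23; +1 → 24, wraps to 0 = a, carry into square.
Latitude square 0; +1 → 1.
The longitude characters are unchanged.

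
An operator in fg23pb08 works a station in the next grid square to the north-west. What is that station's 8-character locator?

Longitude extended square 0; −1 → -1, wraps to 9, carry into subsquare.
Longitude subsquare p = 15; −1 → 14 = o.
Latitude extended square 8; +1 → 9.

FG23ob99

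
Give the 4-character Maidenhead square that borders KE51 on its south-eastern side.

KE60

Longitude square 5; +1 → 6.
Latitude square 1; −1 → 0.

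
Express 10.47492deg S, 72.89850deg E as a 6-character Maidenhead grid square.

Add 180° to longitude and 90° to latitude: 252.8985, 79.5251.
Field (20°×10°, letters A–R): lon ⌊252.8985/20⌋ = 12 → M; lat ⌊79.5251/10⌋ = 7 → H.
Square (2°×1°, digits 0–9): lon ⌊12.8985/2⌋ = 6; lat ⌊9.5251/1⌋ = 9.
Subsquare (5′×2.5′, letters a–x): lon ⌊0.8985/0.0833333⌋ = 10 → k; lat ⌊0.5251/0.0416667⌋ = 12 → m.

MH69km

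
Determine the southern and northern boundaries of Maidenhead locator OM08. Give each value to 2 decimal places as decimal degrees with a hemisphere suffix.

38.00° N, 39.00° N

Field O=14, M=12: +14·20° lon, +12·10° lat → SW at lon 100°, lat 30°.
Square 0, 8: +0·2° lon, +8·1° lat → SW at lon 100°, lat 38°.
Cell spans 2° lon × 1° lat.
south 38.00° N, north 39.00° N.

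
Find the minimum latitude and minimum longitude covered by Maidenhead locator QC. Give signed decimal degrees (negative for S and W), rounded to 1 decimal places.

Field Q=16, C=2: +16·20° lon, +2·10° lat → SW at lon 140°, lat -70°.
latitude -70.0, longitude 140.0.

-70.0, 140.0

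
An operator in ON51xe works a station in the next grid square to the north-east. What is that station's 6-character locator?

ON61af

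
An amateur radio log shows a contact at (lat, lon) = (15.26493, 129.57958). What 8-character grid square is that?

Offset from 180°W / 90°S: lon 309.57958°, lat 105.26493°.
Field: lon ⌊309.57958/20⌋ = 15 → P; lat ⌊105.26493/10⌋ = 10 → K.
Square: lon ⌊9.57958/2⌋ = 4; lat ⌊5.26493/1⌋ = 5.
Subsquare: lon ⌊1.57958/0.0833333⌋ = 18 → s; lat ⌊0.26493/0.0416667⌋ = 6 → g.
Extended square: lon ⌊0.07958/0.00833333⌋ = 9; lat ⌊0.01493/0.00416667⌋ = 3.

PK45sg93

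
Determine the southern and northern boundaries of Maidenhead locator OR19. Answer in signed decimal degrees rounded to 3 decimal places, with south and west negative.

Field O=14, R=17: +14·20° lon, +17·10° lat → SW at lon 100°, lat 80°.
Square 1, 9: +1·2° lon, +9·1° lat → SW at lon 102°, lat 89°.
Cell spans 2° lon × 1° lat.
south 89.000, north 90.000.

89.000, 90.000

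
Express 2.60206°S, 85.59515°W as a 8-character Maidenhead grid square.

Offset from 180°W / 90°S: lon 94.40485°, lat 87.39794°.
Field: 94.40485/20 → 4 → E, 87.39794/10 → 8 → I; chars EI.
Square: 14.40485/2 → 7, 7.39794/1 → 7; chars 77.
Subsquare: 0.40485/0.0833333 → 4 → e, 0.39794/0.0416667 → 9 → j; chars ej.
Extended square: 0.07152/0.00833333 → 8, 0.02294/0.00416667 → 5; chars 85.

EI77ej85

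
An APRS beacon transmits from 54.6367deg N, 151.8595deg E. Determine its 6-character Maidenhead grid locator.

QO54wp

Add 180° to longitude and 90° to latitude: 331.8595, 144.6367.
Field: 331.8595/20 → 16 → Q, 144.6367/10 → 14 → O; chars QO.
Square: 11.8595/2 → 5, 4.6367/1 → 4; chars 54.
Subsquare: 1.8595/0.0833333 → 22 → w, 0.6367/0.0416667 → 15 → p; chars wp.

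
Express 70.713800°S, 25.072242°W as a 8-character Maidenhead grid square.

Shift to the Maidenhead origin (180°W, 90°S): lon 154.92776, lat 19.28620.
Field: 154.92776/20 → 7 → H, 19.28620/10 → 1 → B; chars HB.
Square: 14.92776/2 → 7, 9.28620/1 → 9; chars 79.
Subsquare: 0.92776/0.0833333 → 11 → l, 0.28620/0.0416667 → 6 → g; chars lg.
Extended square: 0.01109/0.00833333 → 1, 0.03620/0.00416667 → 8; chars 18.

HB79lg18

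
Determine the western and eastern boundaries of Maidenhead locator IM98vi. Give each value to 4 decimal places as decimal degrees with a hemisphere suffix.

0.2500° W, 0.1667° W

Field I=8, M=12: +8·20° lon, +12·10° lat → SW at lon -20°, lat 30°.
Square 9, 8: +9·2° lon, +8·1° lat → SW at lon -2°, lat 38°.
Subsquare v=21, i=8: +21·0.0833333° lon, +8·0.0416667° lat → SW at lon -0.25°, lat 38.3333°.
Cell spans 0.0833333° lon × 0.0416667° lat.
west 0.2500° W, east 0.1667° W.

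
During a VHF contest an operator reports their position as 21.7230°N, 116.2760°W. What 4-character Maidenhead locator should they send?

Shift to the Maidenhead origin (180°W, 90°S): lon 63.72, lat 111.72.
Field (20°×10°, letters A–R): 63.72/20 → 3 → D, 111.72/10 → 11 → L; chars DL.
Square (2°×1°, digits 0–9): 3.72/2 → 1, 1.72/1 → 1; chars 11.

DL11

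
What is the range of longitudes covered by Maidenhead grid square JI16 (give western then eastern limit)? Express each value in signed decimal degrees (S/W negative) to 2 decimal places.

2.00, 4.00

Field J=9, I=8: +9·20° lon, +8·10° lat → SW at lon 0°, lat -10°.
Square 1, 6: +1·2° lon, +6·1° lat → SW at lon 2°, lat -4°.
Cell spans 2° lon × 1° lat.
west 2.00, east 4.00.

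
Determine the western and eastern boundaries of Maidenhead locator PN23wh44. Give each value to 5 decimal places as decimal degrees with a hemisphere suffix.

125.86667° E, 125.87500° E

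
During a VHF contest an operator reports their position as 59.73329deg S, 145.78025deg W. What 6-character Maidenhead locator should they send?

BD70cg

Offset from 180°W / 90°S: lon 34.2198°, lat 30.2667°.
Field (20°×10°, letters A–R): 34.2198/20 → 1 → B, 30.2667/10 → 3 → D; chars BD.
Square (2°×1°, digits 0–9): 14.2198/2 → 7, 0.2667/1 → 0; chars 70.
Subsquare (5′×2.5′, letters a–x): 0.2198/0.0833333 → 2 → c, 0.2667/0.0416667 → 6 → g; chars cg.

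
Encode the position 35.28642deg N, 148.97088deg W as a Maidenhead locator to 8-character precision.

Shift to the Maidenhead origin (180°W, 90°S): lon 31.02912, lat 125.28642.
Field: 31.02912/20 → 1 → B, 125.28642/10 → 12 → M; chars BM.
Square: 11.02912/2 → 5, 5.28642/1 → 5; chars 55.
Subsquare: 1.02912/0.0833333 → 12 → m, 0.28642/0.0416667 → 6 → g; chars mg.
Extended square: 0.02912/0.00833333 → 3, 0.03642/0.00416667 → 8; chars 38.

BM55mg38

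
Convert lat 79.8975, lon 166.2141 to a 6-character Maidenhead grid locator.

RQ39cv

Add 180° to longitude and 90° to latitude: 346.2141, 169.8975.
Field (20°×10°, letters A–R): 346.2141/20 → 17 → R, 169.8975/10 → 16 → Q; chars RQ.
Square (2°×1°, digits 0–9): 6.2141/2 → 3, 9.8975/1 → 9; chars 39.
Subsquare (5′×2.5′, letters a–x): 0.2141/0.0833333 → 2 → c, 0.8975/0.0416667 → 21 → v; chars cv.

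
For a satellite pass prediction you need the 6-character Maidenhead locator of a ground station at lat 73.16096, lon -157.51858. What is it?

BQ13fd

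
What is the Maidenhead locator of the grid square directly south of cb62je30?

CB62jd39

Latitude extended square 0; −1 → -1, wraps to 9, carry into subsquare.
Latitude subsquare e = 4; −1 → 3 = d.
The longitude characters are unchanged.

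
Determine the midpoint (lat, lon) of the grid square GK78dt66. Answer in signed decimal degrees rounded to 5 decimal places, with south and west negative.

18.81875, -45.69583

Field G=6, K=10: +6·20° lon, +10·10° lat → SW at lon -60°, lat 10°.
Square 7, 8: +7·2° lon, +8·1° lat → SW at lon -46°, lat 18°.
Subsquare d=3, t=19: +3·0.0833333° lon, +19·0.0416667° lat → SW at lon -45.75°, lat 18.7917°.
Extended square 6, 6: +6·0.00833333° lon, +6·0.00416667° lat → SW at lon -45.7°, lat 18.8167°.
Cell spans 0.00833333° lon × 0.00416667° lat. Centre is SW corner plus half of each.
latitude 18.81875, longitude -45.69583.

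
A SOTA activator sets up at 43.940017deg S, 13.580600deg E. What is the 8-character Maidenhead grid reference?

Add 180° to longitude and 90° to latitude: 193.58060, 46.05998.
Field: lon ⌊193.58060/20⌋ = 9 → J; lat ⌊46.05998/10⌋ = 4 → E.
Square: lon ⌊13.58060/2⌋ = 6; lat ⌊6.05998/1⌋ = 6.
Subsquare: lon ⌊1.58060/0.0833333⌋ = 18 → s; lat ⌊0.05998/0.0416667⌋ = 1 → b.
Extended square: lon ⌊0.08060/0.00833333⌋ = 9; lat ⌊0.01832/0.00416667⌋ = 4.

JE66sb94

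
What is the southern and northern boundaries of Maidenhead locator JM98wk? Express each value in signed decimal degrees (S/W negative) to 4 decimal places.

Field J=9, M=12: +9·20° lon, +12·10° lat → SW at lon 0°, lat 30°.
Square 9, 8: +9·2° lon, +8·1° lat → SW at lon 18°, lat 38°.
Subsquare w=22, k=10: +22·0.0833333° lon, +10·0.0416667° lat → SW at lon 19.8333°, lat 38.4167°.
Cell spans 0.0833333° lon × 0.0416667° lat.
south 38.4167, north 38.4583.

38.4167, 38.4583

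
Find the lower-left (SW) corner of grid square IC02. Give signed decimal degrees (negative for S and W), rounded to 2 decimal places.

Field I=8, C=2: +8·20° lon, +2·10° lat → SW at lon -20°, lat -70°.
Square 0, 2: +0·2° lon, +2·1° lat → SW at lon -20°, lat -68°.
latitude -68.00, longitude -20.00.

-68.00, -20.00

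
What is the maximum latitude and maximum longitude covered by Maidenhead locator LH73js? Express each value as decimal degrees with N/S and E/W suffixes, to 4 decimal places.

Field L=11, H=7: +11·20° lon, +7·10° lat → SW at lon 40°, lat -20°.
Square 7, 3: +7·2° lon, +3·1° lat → SW at lon 54°, lat -17°.
Subsquare j=9, s=18: +9·0.0833333° lon, +18·0.0416667° lat → SW at lon 54.75°, lat -16.25°.
Cell spans 0.0833333° lon × 0.0416667° lat. NE corner is SW corner plus one full cell.
latitude 16.2083° S, longitude 54.8333° E.

16.2083° S, 54.8333° E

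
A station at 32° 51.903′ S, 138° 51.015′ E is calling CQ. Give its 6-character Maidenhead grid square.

PF97kd

Offset from 180°W / 90°S: lon 318.8502°, lat 57.1350°.
Field (20°×10°, letters A–R): lon ⌊318.8502/20⌋ = 15 → P; lat ⌊57.1350/10⌋ = 5 → F.
Square (2°×1°, digits 0–9): lon ⌊18.8502/2⌋ = 9; lat ⌊7.1350/1⌋ = 7.
Subsquare (5′×2.5′, letters a–x): lon ⌊0.8502/0.0833333⌋ = 10 → k; lat ⌊0.1350/0.0416667⌋ = 3 → d.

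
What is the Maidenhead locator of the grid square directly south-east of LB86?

LB95

Longitude square 8; +1 → 9.
Latitude square 6; −1 → 5.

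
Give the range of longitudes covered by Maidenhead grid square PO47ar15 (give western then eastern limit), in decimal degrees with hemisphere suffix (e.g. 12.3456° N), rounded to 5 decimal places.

Field P=15, O=14: +15·20° lon, +14·10° lat → SW at lon 120°, lat 50°.
Square 4, 7: +4·2° lon, +7·1° lat → SW at lon 128°, lat 57°.
Subsquare a=0, r=17: +0·0.0833333° lon, +17·0.0416667° lat → SW at lon 128°, lat 57.7083°.
Extended square 1, 5: +1·0.00833333° lon, +5·0.00416667° lat → SW at lon 128.008°, lat 57.7292°.
Cell spans 0.00833333° lon × 0.00416667° lat.
west 128.00833° E, east 128.01667° E.

128.00833° E, 128.01667° E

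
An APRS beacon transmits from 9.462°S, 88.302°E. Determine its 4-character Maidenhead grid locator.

NI40

Offset from 180°W / 90°S: lon 268.30°, lat 80.54°.
Field (20°×10°, letters A–R): 268.30/20 → 13 → N, 80.54/10 → 8 → I; chars NI.
Square (2°×1°, digits 0–9): 8.30/2 → 4, 0.54/1 → 0; chars 40.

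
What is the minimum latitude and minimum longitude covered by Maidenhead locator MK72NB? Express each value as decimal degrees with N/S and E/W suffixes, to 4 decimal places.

12.0417° N, 75.0833° E

Field M=12, K=10: +12·20° lon, +10·10° lat → SW at lon 60°, lat 10°.
Square 7, 2: +7·2° lon, +2·1° lat → SW at lon 74°, lat 12°.
Subsquare n=13, b=1: +13·0.0833333° lon, +1·0.0416667° lat → SW at lon 75.0833°, lat 12.0417°.
latitude 12.0417° N, longitude 75.0833° E.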